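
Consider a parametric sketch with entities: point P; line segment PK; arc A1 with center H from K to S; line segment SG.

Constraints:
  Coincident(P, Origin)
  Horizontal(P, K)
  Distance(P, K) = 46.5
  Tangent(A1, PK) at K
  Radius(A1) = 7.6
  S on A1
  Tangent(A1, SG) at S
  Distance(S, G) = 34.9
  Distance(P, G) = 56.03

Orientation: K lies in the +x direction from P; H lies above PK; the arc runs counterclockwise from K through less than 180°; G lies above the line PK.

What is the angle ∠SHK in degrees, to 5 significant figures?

117.65°

Checks: |HS| = 7.600 ✓; ∠(HS, SG) = 90.00° ✓; |SG| = 34.90 ✓; |PG| = 56.03 ✓.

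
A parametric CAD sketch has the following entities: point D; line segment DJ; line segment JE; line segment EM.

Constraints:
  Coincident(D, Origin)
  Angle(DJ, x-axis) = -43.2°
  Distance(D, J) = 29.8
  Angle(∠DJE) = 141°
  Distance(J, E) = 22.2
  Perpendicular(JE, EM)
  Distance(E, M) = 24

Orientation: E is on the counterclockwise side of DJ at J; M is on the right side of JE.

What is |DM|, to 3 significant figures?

62.3

D is at the origin; DJ runs at -43.2° with length 29.8, so J = 29.8·(cos -43.2°, sin -43.2°) = (21.7, -20.4). ∠DJE = 141.0°, so JE runs at -43.2° + (180° − 141.0°) = -4.20° from the x-axis; with |JE| = 22.2, E = J + 22.2·(cos -4.20°, sin -4.20°) = (43.9, -22.0). JE ⟂ EM; with |EM| = 24.0 on the right of JE, M = E + 24.0·(-0.0732, -0.997) = (42.1, -46.0). Then |DM| = |M − D| = 62.3.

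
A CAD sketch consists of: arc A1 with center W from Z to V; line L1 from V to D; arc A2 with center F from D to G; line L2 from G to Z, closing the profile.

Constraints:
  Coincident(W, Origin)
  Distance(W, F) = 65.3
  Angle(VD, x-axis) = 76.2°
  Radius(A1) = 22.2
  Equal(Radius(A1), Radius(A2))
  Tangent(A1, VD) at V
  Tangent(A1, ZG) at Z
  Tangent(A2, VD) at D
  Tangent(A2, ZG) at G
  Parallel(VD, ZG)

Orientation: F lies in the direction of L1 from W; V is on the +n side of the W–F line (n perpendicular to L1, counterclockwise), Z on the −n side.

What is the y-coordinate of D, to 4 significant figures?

68.71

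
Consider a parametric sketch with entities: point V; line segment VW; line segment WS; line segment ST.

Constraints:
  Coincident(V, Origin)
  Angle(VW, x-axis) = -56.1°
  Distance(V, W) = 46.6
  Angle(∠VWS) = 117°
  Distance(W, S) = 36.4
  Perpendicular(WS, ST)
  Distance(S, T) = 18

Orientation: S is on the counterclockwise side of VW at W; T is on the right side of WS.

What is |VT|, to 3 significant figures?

82.8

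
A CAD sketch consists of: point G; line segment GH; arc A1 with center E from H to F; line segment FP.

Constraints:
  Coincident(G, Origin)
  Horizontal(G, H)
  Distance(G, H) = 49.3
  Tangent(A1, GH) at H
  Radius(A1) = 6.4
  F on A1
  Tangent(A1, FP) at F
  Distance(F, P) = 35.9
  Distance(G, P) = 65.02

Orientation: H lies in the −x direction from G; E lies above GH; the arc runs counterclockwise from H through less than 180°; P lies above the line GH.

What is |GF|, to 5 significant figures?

43.628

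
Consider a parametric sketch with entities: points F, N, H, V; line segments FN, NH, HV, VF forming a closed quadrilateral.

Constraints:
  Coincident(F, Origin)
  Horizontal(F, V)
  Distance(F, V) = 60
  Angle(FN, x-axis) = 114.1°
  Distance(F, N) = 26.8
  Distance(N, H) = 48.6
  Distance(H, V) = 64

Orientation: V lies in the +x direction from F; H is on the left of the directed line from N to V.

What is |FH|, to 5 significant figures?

61.121

Checks: F.y = 0.00, V.y = 0.00 ✓; |NH| = 48.60 ✓; |HV| = 64.00 ✓.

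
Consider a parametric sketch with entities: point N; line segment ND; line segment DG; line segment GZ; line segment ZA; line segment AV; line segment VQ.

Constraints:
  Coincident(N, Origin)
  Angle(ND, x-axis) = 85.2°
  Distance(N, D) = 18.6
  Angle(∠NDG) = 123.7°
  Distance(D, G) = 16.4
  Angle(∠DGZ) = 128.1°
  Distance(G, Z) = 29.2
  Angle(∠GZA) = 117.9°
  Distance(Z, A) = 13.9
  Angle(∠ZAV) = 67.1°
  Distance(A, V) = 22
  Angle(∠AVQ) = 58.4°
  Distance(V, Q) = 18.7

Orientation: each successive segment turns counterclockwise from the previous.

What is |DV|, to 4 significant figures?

23.94

N is at the origin; ND runs at 85.2° with length 18.6, so D = (1.556, 18.53). ∠NDG = 123.7° gives DG at 141.5° from the x-axis; with |DG| = 16.4, G = (-11.28, 28.74). ∠DGZ = 128.1° gives GZ at -166.6° from the x-axis; with |GZ| = 29.2, Z = (-39.68, 21.98). ∠GZA = 117.9° gives ZA at -104.5° from the x-axis; with |ZA| = 13.9, A = (-43.16, 8.520). ∠ZAV = 67.1° gives AV at 8.400° from the x-axis; with |AV| = 22.0, V = (-21.40, 11.73). Then |DV| = |V − D| = 23.94.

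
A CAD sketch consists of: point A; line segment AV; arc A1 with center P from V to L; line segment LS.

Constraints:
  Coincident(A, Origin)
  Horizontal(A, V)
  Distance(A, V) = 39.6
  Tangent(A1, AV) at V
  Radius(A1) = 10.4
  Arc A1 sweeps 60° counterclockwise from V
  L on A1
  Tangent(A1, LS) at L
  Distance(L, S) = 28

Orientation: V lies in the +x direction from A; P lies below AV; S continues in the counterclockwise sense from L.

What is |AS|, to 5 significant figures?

33.802

A is at the origin; A and V share the same y with |AV| = 39.6 and V on the +x side, so V = (39.600, 0.0000). A1 meets AV tangentially, so PV is at right angles to AV, so P = V + (0, -10.4) = (39.600, -10.400). On A1, V sits at bearing 90° from P; a 60° counterclockwise sweep puts L at bearing 150°, so L = P + 10.4·(cos 150°, sin 150°) = (30.593, -5.2000). Tangency of A1 to LS means the radius PL is perpendicular to LS, so LS runs along (−sin 150°, cos 150°); with |LS| = 28.0, S = (16.593, -29.449). Then |AS| = |S − A| = 33.802.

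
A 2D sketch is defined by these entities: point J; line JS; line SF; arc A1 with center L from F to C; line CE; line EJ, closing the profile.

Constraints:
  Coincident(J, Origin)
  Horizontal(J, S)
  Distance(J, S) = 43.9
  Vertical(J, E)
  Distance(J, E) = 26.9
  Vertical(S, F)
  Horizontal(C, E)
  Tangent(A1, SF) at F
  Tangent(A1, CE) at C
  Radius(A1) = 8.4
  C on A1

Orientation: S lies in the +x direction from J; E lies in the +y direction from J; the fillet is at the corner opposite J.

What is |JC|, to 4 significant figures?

44.54

The virtual corner opposite J is at (43.90, 26.90). A1 meets SF tangentially, so LF is at right angles to SF and the tangent condition forces LC to be normal to CE, with radius 8.4, so the center L sits 8.4 in from both sides at L = (35.50, 18.50). That places the tangent points at F = (43.90, 18.50) on SF and C = (35.50, 26.90) on CE. Then |JC| = |C − J| = 44.54.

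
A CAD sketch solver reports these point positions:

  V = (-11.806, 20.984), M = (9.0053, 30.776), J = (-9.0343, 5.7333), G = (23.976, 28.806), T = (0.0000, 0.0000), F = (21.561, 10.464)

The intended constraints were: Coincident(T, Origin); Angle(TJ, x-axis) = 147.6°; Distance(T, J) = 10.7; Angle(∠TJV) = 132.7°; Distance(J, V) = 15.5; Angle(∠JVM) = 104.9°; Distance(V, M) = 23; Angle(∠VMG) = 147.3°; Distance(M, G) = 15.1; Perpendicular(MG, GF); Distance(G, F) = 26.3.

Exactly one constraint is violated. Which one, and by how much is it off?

Distance(G, F) = 26.3 — off by 7.80.

T = (0.00, 0.00) ✓; TJ at 147.6° ✓; |TJ| = 10.70 ✓; ∠TJV = 132.7° ✓; |JV| = 15.50 ✓; ∠JVM = 104.9° ✓; |VM| = 23.00 ✓; ∠VMG = 147.3° ✓; |MG| = 15.10 ✓; ∠(MG, GF) = 90.00° ✓; |GF| = 18.50 ✗.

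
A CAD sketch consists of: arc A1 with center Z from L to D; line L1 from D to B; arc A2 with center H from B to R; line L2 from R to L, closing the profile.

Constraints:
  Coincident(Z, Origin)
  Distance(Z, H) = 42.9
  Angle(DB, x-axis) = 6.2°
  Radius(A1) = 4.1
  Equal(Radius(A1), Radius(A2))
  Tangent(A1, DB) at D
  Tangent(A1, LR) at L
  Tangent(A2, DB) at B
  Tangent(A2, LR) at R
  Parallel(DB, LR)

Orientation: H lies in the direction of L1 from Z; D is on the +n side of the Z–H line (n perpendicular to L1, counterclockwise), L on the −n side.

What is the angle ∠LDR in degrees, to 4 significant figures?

79.18°

The slot axis is L1's direction at 6.2°, so u = (cos 6.2°, sin 6.2°) = (0.9942, 0.1080) and n = (−sin 6.2°, cos 6.2°) = (-0.1080, 0.9942). Z is at the origin and H lies 42.9 along u from Z, so H = 42.9·u = (42.65, 4.633). Tangency of A1 to both parallel lines with radius 4.1 puts D and L at Z ± 4.1·n: D = (-0.4428, 4.076), L = (0.4428, -4.076). Equal radii place B and R the same way about H: B = H + 4.1·n = (42.21, 8.709), R = H − 4.1·n = (43.09, 0.5572). Then cos ∠LDR = DL·DR / (|DL||DR|), giving 79.18°.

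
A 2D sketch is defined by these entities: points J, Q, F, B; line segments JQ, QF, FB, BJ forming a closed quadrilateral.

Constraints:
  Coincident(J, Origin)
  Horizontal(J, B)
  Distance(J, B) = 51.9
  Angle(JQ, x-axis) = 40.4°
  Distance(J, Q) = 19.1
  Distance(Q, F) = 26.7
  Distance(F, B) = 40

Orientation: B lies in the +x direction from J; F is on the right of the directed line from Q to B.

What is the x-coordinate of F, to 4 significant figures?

14.55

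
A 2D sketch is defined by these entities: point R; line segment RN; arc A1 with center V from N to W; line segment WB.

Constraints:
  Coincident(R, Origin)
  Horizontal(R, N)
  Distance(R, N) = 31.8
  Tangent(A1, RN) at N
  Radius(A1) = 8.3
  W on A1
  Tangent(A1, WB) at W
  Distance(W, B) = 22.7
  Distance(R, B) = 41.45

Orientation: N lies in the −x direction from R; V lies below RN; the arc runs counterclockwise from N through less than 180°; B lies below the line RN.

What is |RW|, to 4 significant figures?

40.83

R is at the origin; RN is horizontal with |RN| = 31.8 and N on the −x side, so N = (-31.80, 0.000). Tangency of A1 to RN means the radius VN is perpendicular to RN, so V = N + (0, -8.3) = (-31.80, -8.300). Since VW ⟂ WB (tangency), |VB| = √(8.3² + 22.7²) = 24.17 regardless of where W sits on A1. So B lies on both circle(R, 41.45) and circle(V, 24.17); the below-RN intersection is B = (-26.49, -31.88). W is the foot of the tangent from B: W = (-38.78, -12.79).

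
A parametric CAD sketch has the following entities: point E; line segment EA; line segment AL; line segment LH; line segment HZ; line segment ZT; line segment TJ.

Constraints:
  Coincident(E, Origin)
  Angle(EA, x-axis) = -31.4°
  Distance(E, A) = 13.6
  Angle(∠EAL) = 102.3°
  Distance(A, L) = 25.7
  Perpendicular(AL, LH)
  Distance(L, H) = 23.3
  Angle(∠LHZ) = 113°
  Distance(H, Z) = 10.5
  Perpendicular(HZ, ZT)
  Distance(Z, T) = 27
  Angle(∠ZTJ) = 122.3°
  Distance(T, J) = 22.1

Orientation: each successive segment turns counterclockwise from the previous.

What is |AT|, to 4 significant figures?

6.048

∠LHZ = 113.0° gives HZ at -156.7° from the x-axis; with |HZ| = 10.5, Z = (2.875, 23.44). HZ ⟂ ZT, so ZT runs at -66.70°; with |ZT| = 27.0, T = (13.55, -1.359). Then |AT| = |T − A| = 6.048.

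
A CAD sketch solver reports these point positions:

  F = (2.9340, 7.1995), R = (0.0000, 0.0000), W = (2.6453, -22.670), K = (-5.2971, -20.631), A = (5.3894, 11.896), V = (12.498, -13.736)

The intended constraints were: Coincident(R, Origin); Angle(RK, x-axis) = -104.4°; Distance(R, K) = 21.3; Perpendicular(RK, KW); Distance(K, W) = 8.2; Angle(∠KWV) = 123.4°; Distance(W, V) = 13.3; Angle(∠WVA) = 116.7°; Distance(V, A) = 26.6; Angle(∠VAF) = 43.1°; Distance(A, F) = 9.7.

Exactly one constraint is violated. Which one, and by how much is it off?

Distance(A, F) = 9.7 — off by 4.40.

R = (0.00, 0.00) ✓; RK at -104.4° ✓; |RK| = 21.30 ✓; ∠(RK, KW) = 90.00° ✓; |KW| = 8.200 ✓; ∠KWV = 123.4° ✓; |WV| = 13.30 ✓; ∠WVA = 116.7° ✓; |VA| = 26.60 ✓; ∠VAF = 43.10° ✓; |AF| = 5.300 ✗.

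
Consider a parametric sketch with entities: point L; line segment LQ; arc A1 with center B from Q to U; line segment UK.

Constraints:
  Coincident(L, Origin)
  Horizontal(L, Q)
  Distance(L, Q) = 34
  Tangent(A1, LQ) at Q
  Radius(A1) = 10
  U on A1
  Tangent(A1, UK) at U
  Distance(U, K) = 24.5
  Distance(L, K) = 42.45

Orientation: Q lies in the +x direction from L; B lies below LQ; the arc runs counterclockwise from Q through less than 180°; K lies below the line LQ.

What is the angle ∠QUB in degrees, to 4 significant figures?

44.45°

L is at the origin; L and Q share the same y with |LQ| = 34.0 and Q on the +x side, so Q = (34.00, 0.000). The tangent condition forces BQ to be normal to LQ, so B = Q + (0, -10) = (34.00, -10.00). Since BU ⟂ UK (tangency), |BK| = √(10.0² + 24.5²) = 26.46 regardless of where U sits on A1. So K lies on both circle(L, 42.45) and circle(B, 26.46); the below-LQ intersection is K = (24.47, -34.69). U is the foot of the tangent from K: U = (24.00, -10.19).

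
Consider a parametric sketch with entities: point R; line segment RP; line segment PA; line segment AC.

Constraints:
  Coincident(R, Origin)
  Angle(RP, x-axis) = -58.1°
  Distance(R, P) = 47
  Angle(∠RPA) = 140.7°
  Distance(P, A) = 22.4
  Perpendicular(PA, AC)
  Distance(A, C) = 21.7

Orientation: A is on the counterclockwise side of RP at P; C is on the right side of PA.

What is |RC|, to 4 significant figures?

78.12

R is at the origin; RP runs at -58.1° with length 47.0, so P = 47.0·(cos -58.1°, sin -58.1°) = (24.84, -39.90). ∠RPA = 140.7°, so PA runs at -58.1° + (180° − 140.7°) = -18.80° from the x-axis; with |PA| = 22.4, A = P + 22.4·(cos -18.80°, sin -18.80°) = (46.04, -47.12). The perpendicularity gives AC at right angles to PA; with |AC| = 21.7 on the right of PA, C = A + 21.7·(-0.3223, -0.9466) = (39.05, -67.66). Then |RC| = |C − R| = 78.12.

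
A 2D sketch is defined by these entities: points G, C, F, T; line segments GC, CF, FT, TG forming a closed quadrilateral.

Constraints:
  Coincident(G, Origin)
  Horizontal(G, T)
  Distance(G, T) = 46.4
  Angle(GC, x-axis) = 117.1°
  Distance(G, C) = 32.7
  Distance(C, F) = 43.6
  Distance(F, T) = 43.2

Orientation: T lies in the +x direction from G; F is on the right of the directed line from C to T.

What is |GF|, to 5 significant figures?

10.915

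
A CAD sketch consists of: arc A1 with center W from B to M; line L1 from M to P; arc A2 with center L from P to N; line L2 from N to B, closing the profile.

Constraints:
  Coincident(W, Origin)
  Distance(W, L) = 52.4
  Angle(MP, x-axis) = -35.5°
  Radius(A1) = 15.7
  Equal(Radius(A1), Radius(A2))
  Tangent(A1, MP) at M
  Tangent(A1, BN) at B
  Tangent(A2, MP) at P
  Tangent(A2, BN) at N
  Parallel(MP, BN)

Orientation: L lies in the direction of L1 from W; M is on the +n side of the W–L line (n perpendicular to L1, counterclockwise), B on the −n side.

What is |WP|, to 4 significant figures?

54.70

The slot axis is L1's direction at -35.5°, so u = (cos -35.5°, sin -35.5°) = (0.8141, -0.5807) and n = (−sin -35.5°, cos -35.5°) = (0.5807, 0.8141). W is at the origin and L lies 52.4 along u from W, so L = 52.4·u = (42.66, -30.43). Tangency of A1 to both parallel lines with radius 15.7 puts M and B at W ± 15.7·n: M = (9.117, 12.78), B = (-9.117, -12.78). Equal radii place P and N the same way about L: P = L + 15.7·n = (51.78, -17.65), N = L − 15.7·n = (33.54, -43.21). Then |WP| = |P − W| = 54.70.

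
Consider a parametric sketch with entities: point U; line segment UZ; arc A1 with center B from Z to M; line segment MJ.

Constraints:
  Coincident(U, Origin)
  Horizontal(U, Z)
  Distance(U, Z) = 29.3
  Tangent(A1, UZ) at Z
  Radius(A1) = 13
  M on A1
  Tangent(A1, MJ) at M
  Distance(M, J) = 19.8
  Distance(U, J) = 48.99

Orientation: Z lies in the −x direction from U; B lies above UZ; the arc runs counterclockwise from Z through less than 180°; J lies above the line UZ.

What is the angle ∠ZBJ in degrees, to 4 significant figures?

171.6°

U is at the origin; U and Z share the same y with |UZ| = 29.3 and Z on the −x side, so Z = (-29.30, 0.000). The tangent condition forces BZ to be normal to UZ, so B = Z + (0, 13) = (-29.30, 13.00). Since BM ⟂ MJ (tangency), |BJ| = √(13.0² + 19.8²) = 23.69 regardless of where M sits on A1. So J lies on both circle(U, 48.99) and circle(B, 23.69); the above-UZ intersection is J = (-32.75, 36.43). M is the foot of the tangent from J: M = (-19.59, 21.64).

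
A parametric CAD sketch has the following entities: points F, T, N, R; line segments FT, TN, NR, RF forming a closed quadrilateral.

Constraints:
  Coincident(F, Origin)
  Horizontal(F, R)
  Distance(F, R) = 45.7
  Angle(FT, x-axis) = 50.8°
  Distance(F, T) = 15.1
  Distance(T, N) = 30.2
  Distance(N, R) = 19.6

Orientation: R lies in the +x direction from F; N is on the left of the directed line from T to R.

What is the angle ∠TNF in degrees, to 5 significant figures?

12.439°

F is at the origin; FR is horizontal with |FR| = 45.7 and R in +x, so R = (45.7, 0). FT runs at 50.8° with |FT| = 15.1, so T = (9.5436, 11.702). N is determined by |TN| = 30.2 and |NR| = 19.6 together: it lies at the intersection of circle(T, 30.2) and circle(R, 19.6). With |TR| = 38.003, the foot of the radical line on TR is 25.947 from T and the perpendicular offset is √(30.2² − 25.947²) = 15.453. Taking the left-of-TR solution: N = (38.988, 18.415).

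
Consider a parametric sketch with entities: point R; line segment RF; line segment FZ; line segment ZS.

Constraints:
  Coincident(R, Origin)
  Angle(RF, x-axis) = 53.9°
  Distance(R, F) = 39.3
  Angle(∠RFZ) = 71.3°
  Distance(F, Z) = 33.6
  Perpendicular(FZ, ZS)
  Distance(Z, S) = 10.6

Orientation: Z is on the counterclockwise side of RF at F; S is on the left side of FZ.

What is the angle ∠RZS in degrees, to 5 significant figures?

29.429°

R is at the origin; RF runs at 53.9° with length 39.3, so F = 39.3·(cos 53.9°, sin 53.9°) = (23.155, 31.754). ∠RFZ = 71.3°, so FZ runs at 53.9° + (180° − 71.3°) = 162.60° from the x-axis; with |FZ| = 33.6, Z = F + 33.6·(cos 162.60°, sin 162.60°) = (-8.9071, 41.802). FZ is perpendicular to ZS; with |ZS| = 10.6 on the left of FZ, S = Z + 10.6·(-0.29904, -0.95424) = (-12.077, 31.687). Then cos ∠RZS = ZR·ZS / (|ZR||ZS|), giving 29.429°.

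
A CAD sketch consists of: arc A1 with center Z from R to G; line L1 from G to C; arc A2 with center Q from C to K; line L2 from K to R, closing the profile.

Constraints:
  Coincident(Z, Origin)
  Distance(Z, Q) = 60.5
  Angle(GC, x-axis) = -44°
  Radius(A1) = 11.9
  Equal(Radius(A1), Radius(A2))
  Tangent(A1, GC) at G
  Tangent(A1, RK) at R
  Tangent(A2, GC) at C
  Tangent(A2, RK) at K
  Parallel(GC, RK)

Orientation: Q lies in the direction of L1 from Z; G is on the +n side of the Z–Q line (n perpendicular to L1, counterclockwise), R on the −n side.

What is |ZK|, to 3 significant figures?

61.7

The slot axis is L1's direction at -44.0°, so u = (cos -44.0°, sin -44.0°) = (0.719, -0.695) and n = (−sin -44.0°, cos -44.0°) = (0.695, 0.719). Z is at the origin and Q lies 60.5 along u from Z, so Q = 60.5·u = (43.5, -42.0). Tangency of A1 to both parallel lines with radius 11.9 puts G and R at Z ± 11.9·n: G = (8.27, 8.56), R = (-8.27, -8.56). Equal radii place C and K the same way about Q: C = Q + 11.9·n = (51.8, -33.5), K = Q − 11.9·n = (35.3, -50.6). Then |ZK| = |K − Z| = 61.7.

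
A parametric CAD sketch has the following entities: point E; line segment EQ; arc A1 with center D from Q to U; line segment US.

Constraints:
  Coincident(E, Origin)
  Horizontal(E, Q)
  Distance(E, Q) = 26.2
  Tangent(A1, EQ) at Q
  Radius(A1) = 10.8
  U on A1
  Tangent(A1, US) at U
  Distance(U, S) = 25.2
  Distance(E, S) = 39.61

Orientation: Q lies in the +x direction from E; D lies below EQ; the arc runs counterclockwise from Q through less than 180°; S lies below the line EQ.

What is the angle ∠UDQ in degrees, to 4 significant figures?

91.32°

E is at the origin; E and Q share the same y with |EQ| = 26.2 and Q on the +x side, so Q = (26.20, 0.000). Tangency of A1 to EQ means the radius DQ is perpendicular to EQ, so D = Q + (0, -10.8) = (26.20, -10.80). Since DU ⟂ US (tangency), |DS| = √(10.8² + 25.2²) = 27.42 regardless of where U sits on A1. So S lies on both circle(E, 39.61) and circle(D, 27.42); the below-EQ intersection is S = (15.98, -36.24). U is the foot of the tangent from S: U = (15.40, -11.05).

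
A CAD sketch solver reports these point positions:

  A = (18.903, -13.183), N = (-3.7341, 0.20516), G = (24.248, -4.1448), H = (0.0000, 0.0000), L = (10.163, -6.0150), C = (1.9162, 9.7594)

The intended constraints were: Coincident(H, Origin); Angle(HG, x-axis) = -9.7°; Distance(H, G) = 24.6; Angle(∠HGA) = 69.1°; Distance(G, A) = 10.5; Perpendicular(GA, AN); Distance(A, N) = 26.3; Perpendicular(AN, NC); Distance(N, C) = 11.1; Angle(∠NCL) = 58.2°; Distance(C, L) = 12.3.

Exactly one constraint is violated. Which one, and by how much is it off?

Distance(C, L) = 12.3 — off by 5.50.

H = (0.00, 0.00) ✓; HG at -9.700° ✓; |HG| = 24.60 ✓; ∠HGA = 69.10° ✓; |GA| = 10.50 ✓; ∠(GA, AN) = 90.00° ✓; |AN| = 26.30 ✓; ∠(AN, NC) = 90.00° ✓; |NC| = 11.10 ✓; ∠NCL = 58.20° ✓; |CL| = 17.80 ✗.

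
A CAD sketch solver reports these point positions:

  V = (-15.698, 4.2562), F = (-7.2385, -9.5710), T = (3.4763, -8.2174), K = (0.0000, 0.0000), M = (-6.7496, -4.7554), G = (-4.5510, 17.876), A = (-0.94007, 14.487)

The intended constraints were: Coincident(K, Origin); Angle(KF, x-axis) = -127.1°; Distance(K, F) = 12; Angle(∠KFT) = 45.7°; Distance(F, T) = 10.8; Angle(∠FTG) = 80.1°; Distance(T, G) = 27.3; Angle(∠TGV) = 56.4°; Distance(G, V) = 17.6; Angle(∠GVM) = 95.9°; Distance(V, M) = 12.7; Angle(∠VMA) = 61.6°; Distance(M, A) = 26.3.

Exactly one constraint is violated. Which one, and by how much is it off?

Distance(M, A) = 26.3 — off by 6.20.

K = (0.00, 0.00) ✓; KF at -127.1° ✓; |KF| = 12.00 ✓; ∠KFT = 45.70° ✓; |FT| = 10.80 ✓; ∠FTG = 80.10° ✓; |TG| = 27.30 ✓; ∠TGV = 56.40° ✓; |GV| = 17.60 ✓; ∠GVM = 95.90° ✓; |VM| = 12.70 ✓; ∠VMA = 61.60° ✓; |MA| = 20.10 ✗.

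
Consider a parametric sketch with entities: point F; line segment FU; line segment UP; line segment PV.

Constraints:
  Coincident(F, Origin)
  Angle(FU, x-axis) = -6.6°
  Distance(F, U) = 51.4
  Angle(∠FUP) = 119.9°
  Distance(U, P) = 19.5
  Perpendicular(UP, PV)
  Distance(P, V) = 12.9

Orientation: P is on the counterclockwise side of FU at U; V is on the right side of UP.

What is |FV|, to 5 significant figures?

73.058

F is at the origin; FU runs at -6.6° with length 51.4, so U = 51.4·(cos -6.6°, sin -6.6°) = (51.059, -5.9078). ∠FUP = 119.9°, so UP runs at -6.6° + (180° − 119.9°) = 53.500° from the x-axis; with |UP| = 19.5, P = U + 19.5·(cos 53.500°, sin 53.500°) = (62.658, 9.7674). The perpendicularity gives PV at right angles to UP; with |PV| = 12.9 on the right of UP, V = P + 12.9·(0.80386, -0.59482) = (73.028, 2.0942). Then |FV| = |V − F| = 73.058.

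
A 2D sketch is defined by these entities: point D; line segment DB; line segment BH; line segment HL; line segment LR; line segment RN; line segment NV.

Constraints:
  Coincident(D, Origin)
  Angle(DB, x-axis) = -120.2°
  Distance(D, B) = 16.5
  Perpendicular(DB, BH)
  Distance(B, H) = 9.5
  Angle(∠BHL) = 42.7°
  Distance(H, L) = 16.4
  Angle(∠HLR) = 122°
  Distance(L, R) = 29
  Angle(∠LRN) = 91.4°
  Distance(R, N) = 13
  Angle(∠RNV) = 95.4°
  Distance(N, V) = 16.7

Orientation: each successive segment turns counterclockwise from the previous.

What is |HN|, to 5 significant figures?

38.019

∠HLR = 122.0° gives LR at 165.10° from the x-axis; with |LR| = 29.0, R = (-32.936, 4.0926). ∠LRN = 91.4° gives RN at -106.30° from the x-axis; with |RN| = 13.0, N = (-36.585, -8.3848). Then |HN| = |N − H| = 38.019.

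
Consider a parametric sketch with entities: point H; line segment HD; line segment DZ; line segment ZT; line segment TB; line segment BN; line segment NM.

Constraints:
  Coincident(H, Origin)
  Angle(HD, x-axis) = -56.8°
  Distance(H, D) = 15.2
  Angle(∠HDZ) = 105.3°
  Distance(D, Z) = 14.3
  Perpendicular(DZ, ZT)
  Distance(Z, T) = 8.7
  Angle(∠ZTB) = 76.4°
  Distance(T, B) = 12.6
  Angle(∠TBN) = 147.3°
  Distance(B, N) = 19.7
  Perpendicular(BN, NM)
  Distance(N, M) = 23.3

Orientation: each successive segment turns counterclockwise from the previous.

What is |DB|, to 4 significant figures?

6.094

H is at the origin; HD runs at -56.8° with length 15.2, so D = (8.323, -12.72). ∠HDZ = 105.3° gives DZ at 17.90° from the x-axis; with |DZ| = 14.3, Z = (21.93, -8.324). DZ is perpendicular to ZT, so ZT runs at 107.9°; with |ZT| = 8.7, T = (19.26, -0.04475). ∠ZTB = 76.4° gives TB at -148.5° from the x-axis; with |TB| = 12.6, B = (8.513, -6.628). Then |DB| = |B − D| = 6.094.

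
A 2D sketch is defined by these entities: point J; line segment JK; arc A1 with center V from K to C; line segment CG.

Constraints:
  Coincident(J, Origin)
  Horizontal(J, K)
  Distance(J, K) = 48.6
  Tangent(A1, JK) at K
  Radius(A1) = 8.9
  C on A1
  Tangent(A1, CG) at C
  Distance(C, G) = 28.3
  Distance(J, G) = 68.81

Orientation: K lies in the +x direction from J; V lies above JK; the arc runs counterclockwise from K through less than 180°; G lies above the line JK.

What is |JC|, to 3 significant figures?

58.2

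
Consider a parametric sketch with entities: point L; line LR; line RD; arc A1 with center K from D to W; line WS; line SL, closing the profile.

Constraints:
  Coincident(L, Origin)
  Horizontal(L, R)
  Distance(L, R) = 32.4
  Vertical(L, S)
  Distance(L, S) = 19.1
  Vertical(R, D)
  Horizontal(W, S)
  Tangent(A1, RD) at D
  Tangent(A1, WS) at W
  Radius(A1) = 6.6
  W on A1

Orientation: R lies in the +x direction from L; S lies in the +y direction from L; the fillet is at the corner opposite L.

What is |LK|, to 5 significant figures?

28.669

L is at the origin; L and R share the same y with |LR| = 32.4 and R on the +x side, so R = (32.400, 0.0000). LS is vertical with |LS| = 19.1 and S on the +y side, so S = (0.0000, 19.100). The virtual corner opposite L is at (32.400, 19.100). Since A1 is tangent to RD there, KD ⟂ RD and tangency of A1 to WS means the radius KW is perpendicular to WS, with radius 6.6, so the center K sits 6.6 in from both sides at K = (25.800, 12.500). Then |LK| = |K − L| = 28.669.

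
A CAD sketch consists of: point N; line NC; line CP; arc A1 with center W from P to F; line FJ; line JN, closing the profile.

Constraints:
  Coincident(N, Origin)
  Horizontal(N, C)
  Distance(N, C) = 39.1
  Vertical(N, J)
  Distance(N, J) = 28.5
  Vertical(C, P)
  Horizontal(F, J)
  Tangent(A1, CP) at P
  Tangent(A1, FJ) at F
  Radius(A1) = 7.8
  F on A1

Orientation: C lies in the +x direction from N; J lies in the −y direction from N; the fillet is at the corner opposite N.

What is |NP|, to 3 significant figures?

44.2

The virtual corner opposite N is at (39.1, -28.5). A1 meets CP tangentially, so WP is at right angles to CP and A1 meets FJ tangentially, so WF is at right angles to FJ, with radius 7.8, so the center W sits 7.8 in from both sides at W = (31.3, -20.7). That places the tangent points at P = (39.1, -20.7) on CP and F = (31.3, -28.5) on FJ. Then |NP| = |P − N| = 44.2.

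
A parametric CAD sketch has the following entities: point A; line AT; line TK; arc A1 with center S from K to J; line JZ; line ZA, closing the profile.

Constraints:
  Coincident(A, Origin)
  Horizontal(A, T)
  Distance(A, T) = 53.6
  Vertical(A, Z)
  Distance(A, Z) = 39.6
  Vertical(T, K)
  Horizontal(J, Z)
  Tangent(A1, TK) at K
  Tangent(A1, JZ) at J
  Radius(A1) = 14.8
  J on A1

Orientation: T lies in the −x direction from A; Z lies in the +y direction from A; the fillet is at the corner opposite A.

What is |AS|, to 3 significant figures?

46.0

A is at the origin; A and T share the same y with |AT| = 53.6 and T on the −x side, so T = (-53.6, 0.00). AZ is vertical with |AZ| = 39.6 and Z on the +y side, so Z = (0.00, 39.6). The virtual corner opposite A is at (-53.6, 39.6). A1 meets TK tangentially, so SK is at right angles to TK and since A1 is tangent to JZ there, SJ ⟂ JZ, with radius 14.8, so the center S sits 14.8 in from both sides at S = (-38.8, 24.8). Then |AS| = |S − A| = 46.0.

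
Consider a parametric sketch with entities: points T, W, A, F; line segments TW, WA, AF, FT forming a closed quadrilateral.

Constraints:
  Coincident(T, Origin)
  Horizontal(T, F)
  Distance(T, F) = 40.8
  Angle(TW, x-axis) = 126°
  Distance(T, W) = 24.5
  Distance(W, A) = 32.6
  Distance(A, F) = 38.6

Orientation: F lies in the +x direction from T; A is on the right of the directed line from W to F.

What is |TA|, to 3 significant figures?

8.31

Checks: TW at 126.0° ✓; |WA| = 32.60 ✓; |AF| = 38.60 ✓.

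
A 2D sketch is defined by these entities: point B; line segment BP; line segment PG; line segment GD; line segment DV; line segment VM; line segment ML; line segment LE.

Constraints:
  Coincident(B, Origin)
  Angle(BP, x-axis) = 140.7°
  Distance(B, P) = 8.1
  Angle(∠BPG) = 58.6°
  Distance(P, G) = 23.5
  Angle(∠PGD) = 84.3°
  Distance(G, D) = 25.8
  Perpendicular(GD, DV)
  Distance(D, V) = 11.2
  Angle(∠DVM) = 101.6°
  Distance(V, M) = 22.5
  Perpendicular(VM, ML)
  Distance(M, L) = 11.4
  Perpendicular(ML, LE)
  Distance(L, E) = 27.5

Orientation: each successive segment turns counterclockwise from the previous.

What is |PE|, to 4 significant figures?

35.68

VM ⟂ ML, so ML runs at -103.8°; with |ML| = 11.4, L = (-7.857, -13.65). ML is perpendicular to LE, so LE runs at -13.80°; with |LE| = 27.5, E = (18.85, -20.21). Then |PE| = |E − P| = 35.68.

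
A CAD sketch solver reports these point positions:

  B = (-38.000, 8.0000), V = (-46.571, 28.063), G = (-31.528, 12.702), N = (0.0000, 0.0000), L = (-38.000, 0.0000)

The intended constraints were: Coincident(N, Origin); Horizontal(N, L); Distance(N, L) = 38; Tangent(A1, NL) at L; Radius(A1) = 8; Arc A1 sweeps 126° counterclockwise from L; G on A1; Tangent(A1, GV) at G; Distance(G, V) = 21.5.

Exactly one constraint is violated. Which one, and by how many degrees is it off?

Tangent(A1, GV) at G — off by 8.40°.

N = (0.00, 0.00) ✓; N.y = 0.00, L.y = 0.00 ✓; |NL| = 38.00 ✓; ∠(BL, LN) = 90.00° ✓; |BL| = 8.000 ✓; bearing(B→G) − bearing(B→L) = 126.0° ✓; |BG| = 8.000 ✓; ∠(BG, GV) = 81.60° ✗; |GV| = 21.50 ✓.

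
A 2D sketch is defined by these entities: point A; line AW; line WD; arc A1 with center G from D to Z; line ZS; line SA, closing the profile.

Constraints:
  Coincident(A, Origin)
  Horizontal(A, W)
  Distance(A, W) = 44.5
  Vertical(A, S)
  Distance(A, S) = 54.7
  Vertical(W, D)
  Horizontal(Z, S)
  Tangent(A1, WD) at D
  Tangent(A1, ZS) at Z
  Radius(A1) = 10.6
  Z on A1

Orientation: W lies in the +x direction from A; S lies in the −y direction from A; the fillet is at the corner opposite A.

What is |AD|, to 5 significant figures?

62.650

The virtual corner opposite A is at (44.500, -54.700). A1 meets WD tangentially, so GD is at right angles to WD and A1 meets ZS tangentially, so GZ is at right angles to ZS, with radius 10.6, so the center G sits 10.6 in from both sides at G = (33.900, -44.100). That places the tangent points at D = (44.500, -44.100) on WD and Z = (33.900, -54.700) on ZS. Then |AD| = |D − A| = 62.650.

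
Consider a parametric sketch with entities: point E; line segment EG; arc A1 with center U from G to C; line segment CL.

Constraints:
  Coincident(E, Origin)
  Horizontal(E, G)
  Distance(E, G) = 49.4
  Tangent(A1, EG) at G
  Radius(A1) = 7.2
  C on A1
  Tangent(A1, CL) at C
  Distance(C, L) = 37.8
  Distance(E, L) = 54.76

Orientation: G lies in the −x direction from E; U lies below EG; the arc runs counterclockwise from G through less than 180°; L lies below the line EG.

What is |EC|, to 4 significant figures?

56.51

E is at the origin; EG is horizontal with |EG| = 49.4 and G on the −x side, so G = (-49.40, 0.000). Since A1 is tangent to EG there, UG ⟂ EG, so U = G + (0, -7.2) = (-49.40, -7.200). Since UC ⟂ CL (tangency), |UL| = √(7.2² + 37.8²) = 38.48 regardless of where C sits on A1. So L lies on both circle(E, 54.76) and circle(U, 38.48); the below-EG intersection is L = (-34.38, -42.63). C is the foot of the tangent from L: C = (-55.39, -11.20).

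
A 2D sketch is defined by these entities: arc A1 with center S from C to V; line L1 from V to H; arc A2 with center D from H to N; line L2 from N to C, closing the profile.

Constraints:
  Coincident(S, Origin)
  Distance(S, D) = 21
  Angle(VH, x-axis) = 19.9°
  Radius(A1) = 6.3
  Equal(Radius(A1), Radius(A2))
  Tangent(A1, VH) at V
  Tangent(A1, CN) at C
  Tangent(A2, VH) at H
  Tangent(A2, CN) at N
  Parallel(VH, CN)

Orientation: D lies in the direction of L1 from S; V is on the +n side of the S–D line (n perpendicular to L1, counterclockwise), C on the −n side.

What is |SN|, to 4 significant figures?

21.92

Tangency of A1 to both parallel lines with radius 6.3 puts V and C at S ± 6.3·n: V = (-2.144, 5.924), C = (2.144, -5.924). Equal radii place H and N the same way about D: H = D + 6.3·n = (17.60, 13.07), N = D − 6.3·n = (21.89, 1.224). Then |SN| = |N − S| = 21.92.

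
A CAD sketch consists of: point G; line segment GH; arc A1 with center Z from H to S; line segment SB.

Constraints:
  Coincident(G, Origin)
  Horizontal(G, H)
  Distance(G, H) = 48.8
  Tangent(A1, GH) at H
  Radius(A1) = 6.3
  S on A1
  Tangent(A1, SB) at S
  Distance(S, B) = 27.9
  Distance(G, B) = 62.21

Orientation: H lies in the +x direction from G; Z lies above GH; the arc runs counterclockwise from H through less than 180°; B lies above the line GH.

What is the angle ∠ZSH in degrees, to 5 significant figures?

41.435°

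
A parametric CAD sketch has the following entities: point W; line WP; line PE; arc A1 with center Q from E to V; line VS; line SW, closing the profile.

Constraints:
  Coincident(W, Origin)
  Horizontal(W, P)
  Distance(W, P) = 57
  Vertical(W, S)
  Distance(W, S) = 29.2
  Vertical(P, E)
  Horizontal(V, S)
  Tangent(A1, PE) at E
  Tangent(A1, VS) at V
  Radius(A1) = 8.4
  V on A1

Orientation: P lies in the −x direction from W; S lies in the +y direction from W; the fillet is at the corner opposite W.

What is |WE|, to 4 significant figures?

60.68

W is at the origin; WP is horizontal with |WP| = 57.0 and P on the −x side, so P = (-57.00, 0.000). W and S share the same x with |WS| = 29.2 and S on the +y side, so S = (0.000, 29.20). The virtual corner opposite W is at (-57.00, 29.20). The tangent condition forces QE to be normal to PE and since A1 is tangent to VS there, QV ⟂ VS, with radius 8.4, so the center Q sits 8.4 in from both sides at Q = (-48.60, 20.80). That places the tangent points at E = (-57.00, 20.80) on PE and V = (-48.60, 29.20) on VS. Then |WE| = |E − W| = 60.68.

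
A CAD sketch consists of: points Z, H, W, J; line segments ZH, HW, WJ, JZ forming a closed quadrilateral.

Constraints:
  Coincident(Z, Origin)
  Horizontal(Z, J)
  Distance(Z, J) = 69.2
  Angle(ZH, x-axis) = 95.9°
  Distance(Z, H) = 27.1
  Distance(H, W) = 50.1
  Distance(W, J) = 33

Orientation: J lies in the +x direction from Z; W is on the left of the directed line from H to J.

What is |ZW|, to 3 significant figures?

53.3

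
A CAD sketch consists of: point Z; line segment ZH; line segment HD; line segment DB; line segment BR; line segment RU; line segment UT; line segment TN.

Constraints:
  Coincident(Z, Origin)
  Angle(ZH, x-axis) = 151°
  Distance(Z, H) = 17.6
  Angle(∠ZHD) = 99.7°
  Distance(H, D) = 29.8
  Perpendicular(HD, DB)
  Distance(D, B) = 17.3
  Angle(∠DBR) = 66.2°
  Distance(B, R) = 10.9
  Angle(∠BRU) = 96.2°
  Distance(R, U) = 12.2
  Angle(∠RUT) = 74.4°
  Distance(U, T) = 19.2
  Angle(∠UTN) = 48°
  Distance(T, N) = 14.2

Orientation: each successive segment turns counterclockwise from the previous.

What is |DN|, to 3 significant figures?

15.9

Z is at the origin; ZH runs at 151.0° with length 17.6, so H = (-15.4, 8.53). ∠ZHD = 99.7° gives HD at -129° from the x-axis; with |HD| = 29.8, D = (-34.0, -14.7). HD ⟂ DB, so DB runs at -38.7°; with |DB| = 17.3, B = (-20.5, -25.5). ∠DBR = 66.2° gives BR at 75.1° from the x-axis; with |BR| = 10.9, R = (-17.7, -15.0). ∠BRU = 96.2° gives RU at 159° from the x-axis; with |RU| = 12.2, U = (-29.1, -10.6). ∠RUT = 74.4° gives UT at -95.5° from the x-axis; with |UT| = 19.2, T = (-30.9, -29.7). ∠UTN = 48.0° gives TN at 36.5° from the x-axis; with |TN| = 14.2, N = (-19.5, -21.3). Then |DN| = |N − D| = 15.9.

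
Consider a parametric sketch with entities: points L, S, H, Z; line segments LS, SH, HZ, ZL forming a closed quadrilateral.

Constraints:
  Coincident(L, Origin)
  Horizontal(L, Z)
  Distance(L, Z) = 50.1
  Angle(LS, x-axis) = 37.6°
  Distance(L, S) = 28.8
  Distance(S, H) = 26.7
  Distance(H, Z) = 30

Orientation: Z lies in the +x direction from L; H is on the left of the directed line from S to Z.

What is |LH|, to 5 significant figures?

55.273

Checks: L.y = 0.00, Z.y = 0.00 ✓; |SH| = 26.70 ✓; |HZ| = 30.00 ✓.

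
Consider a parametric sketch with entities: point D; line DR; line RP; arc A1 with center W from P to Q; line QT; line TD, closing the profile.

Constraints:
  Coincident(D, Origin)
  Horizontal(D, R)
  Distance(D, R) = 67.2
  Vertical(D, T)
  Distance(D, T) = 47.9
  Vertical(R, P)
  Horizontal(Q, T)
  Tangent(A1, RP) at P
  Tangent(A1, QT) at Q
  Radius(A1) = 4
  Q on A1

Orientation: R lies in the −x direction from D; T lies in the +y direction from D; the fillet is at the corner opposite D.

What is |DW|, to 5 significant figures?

76.951

D is at the origin; D and R share the same y with |DR| = 67.2 and R on the −x side, so R = (-67.200, 0.0000). DT is vertical with |DT| = 47.9 and T on the +y side, so T = (0.0000, 47.900). The virtual corner opposite D is at (-67.200, 47.900). Since A1 is tangent to RP there, WP ⟂ RP and A1 meets QT tangentially, so WQ is at right angles to QT, with radius 4.0, so the center W sits 4.0 in from both sides at W = (-63.200, 43.900). Then |DW| = |W − D| = 76.951.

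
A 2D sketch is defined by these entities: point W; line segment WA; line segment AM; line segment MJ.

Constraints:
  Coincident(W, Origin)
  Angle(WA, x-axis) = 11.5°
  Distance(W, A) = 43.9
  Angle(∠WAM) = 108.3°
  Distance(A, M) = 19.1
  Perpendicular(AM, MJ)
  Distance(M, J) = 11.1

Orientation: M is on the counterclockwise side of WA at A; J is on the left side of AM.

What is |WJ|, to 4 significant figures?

44.91

W is at the origin; WA runs at 11.5° with length 43.9, so A = 43.9·(cos 11.5°, sin 11.5°) = (43.02, 8.752). ∠WAM = 108.3°, so AM runs at 11.5° + (180° − 108.3°) = 83.20° from the x-axis; with |AM| = 19.1, M = A + 19.1·(cos 83.20°, sin 83.20°) = (45.28, 27.72). AM ⟂ MJ; with |MJ| = 11.1 on the left of AM, J = M + 11.1·(-0.9930, 0.1184) = (34.26, 29.03). Then |WJ| = |J − W| = 44.91.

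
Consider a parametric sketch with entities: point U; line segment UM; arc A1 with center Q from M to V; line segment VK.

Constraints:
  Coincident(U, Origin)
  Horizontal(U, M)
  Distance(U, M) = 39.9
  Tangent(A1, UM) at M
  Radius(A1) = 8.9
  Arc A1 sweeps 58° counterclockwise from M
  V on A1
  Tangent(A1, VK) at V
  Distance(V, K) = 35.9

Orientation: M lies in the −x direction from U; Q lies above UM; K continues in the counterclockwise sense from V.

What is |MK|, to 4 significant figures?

43.65

On A1, M sits at bearing -90° from Q; a 58° counterclockwise sweep puts V at bearing -32°, so V = Q + 8.9·(cos -32°, sin -32°) = (-32.35, 4.184). The tangent condition forces QV to be normal to VK, so VK runs along (−sin -32°, cos -32°); with |VK| = 35.9, K = (-13.33, 34.63). Then |MK| = |K − M| = 43.65.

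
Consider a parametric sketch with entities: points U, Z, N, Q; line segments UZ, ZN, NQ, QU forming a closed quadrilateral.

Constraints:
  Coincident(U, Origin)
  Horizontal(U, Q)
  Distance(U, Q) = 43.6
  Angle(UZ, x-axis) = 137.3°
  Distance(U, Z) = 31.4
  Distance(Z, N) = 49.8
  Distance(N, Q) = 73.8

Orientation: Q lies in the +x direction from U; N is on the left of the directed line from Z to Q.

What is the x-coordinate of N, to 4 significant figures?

4.633

Checks: |ZN| = 49.80 ✓; |NQ| = 73.80 ✓.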